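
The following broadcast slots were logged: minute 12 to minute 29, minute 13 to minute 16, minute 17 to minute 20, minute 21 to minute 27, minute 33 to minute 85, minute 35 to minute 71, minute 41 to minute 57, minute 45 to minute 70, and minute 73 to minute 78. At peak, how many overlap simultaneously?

At minute 45, 4 of the intervals are simultaneously active.
No point has more.

4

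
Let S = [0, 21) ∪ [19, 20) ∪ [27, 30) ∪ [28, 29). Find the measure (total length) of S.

Merged: [0, 21), [27, 30).
Lengths: 21 + 3 = 24.

24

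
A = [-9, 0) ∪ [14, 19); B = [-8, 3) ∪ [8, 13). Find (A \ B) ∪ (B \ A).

[-9, -8) ∪ [0, 3) ∪ [8, 13) ∪ [14, 19)

Only in the first: [-9, -8), [14, 19).
Only in the second: [0, 3), [8, 13).
Together these are the periods covered by exactly one.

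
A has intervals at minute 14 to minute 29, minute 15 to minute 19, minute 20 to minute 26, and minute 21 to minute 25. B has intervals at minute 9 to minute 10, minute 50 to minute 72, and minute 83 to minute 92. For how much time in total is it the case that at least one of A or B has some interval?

First set merges to minute 14 to minute 29.
A ∪ B = minute 9 to minute 10, minute 14 to minute 29, minute 50 to minute 72, minute 83 to minute 92.
Total: 1 minute + 15 minutes + 22 minutes + 9 minutes = 47 minutes.

47 minutes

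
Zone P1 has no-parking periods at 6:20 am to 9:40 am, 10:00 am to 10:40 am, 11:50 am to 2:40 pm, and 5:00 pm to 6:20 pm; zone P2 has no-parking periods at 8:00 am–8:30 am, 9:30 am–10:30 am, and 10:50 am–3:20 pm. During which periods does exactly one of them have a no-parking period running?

6:20 am–8:00 am, 8:30 am–9:30 am, 9:40 am–10:00 am, 10:30 am–10:40 am, 10:50 am–11:50 am, 2:40 pm–3:20 pm, 5:00 pm–6:20 pm

A \ B = 6:20 am–8:00 am, 8:30 am–9:30 am, 10:30 am–10:40 am, 5:00 pm–6:20 pm.
B \ A = 9:40 am–10:00 am, 10:50 am–11:50 am, 2:40 pm–3:20 pm.
Union of the two gives the symmetric difference.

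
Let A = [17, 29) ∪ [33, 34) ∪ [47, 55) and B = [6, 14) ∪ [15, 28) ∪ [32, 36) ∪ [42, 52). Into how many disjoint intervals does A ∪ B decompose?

A ∪ B = [6, 14), [15, 29), [32, 36), [42, 55).
That is 4 disjoint pieces.

4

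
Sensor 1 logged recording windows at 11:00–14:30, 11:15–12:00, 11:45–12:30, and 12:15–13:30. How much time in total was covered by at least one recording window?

3 h 30 min

Merged: 11:00–14:30.
Length: 3 h 30 min.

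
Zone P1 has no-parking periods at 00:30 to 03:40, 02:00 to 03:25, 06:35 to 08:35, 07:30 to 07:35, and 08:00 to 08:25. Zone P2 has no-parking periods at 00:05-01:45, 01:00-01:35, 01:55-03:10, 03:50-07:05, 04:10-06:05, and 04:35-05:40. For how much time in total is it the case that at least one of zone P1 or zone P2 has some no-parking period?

8 h 20 min

A, merged: 00:30-03:40, 06:35-08:35.
B, merged: 00:05-01:45, 01:55-03:10, 03:50-07:05.
A ∪ B = 00:05-03:40, 03:50-08:35.
Total: 3 h 35 min + 4 h 45 min = 8 h 20 min.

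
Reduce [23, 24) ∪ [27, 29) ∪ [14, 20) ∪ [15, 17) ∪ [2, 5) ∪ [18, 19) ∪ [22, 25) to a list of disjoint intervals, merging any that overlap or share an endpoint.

[2, 5) ∪ [14, 20) ∪ [22, 25) ∪ [27, 29)

Sort by start: [2, 5), [14, 20), [15, 17), [18, 19), [22, 25), [23, 24), [27, 29).
[14, 20) is disjoint → start new block.
[15, 17) overlaps/touches [14, 20) → extend to [14, 20).
[18, 19) overlaps/touches [14, 20) → extend to [14, 20).
[22, 25) is disjoint → start new block.
[23, 24) overlaps/touches [22, 25) → extend to [22, 25).
[27, 29) is disjoint → start new block.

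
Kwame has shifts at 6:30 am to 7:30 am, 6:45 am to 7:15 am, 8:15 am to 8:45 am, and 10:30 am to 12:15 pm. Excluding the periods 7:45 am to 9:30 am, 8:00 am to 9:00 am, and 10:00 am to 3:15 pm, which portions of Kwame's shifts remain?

First set merges to 6:30 am-7:30 am, 8:15 am-8:45 am, 10:30 am-12:15 pm.
Second set merges to 7:45 am-9:30 am, 10:00 am-3:15 pm.
6:30 am-7:30 am is untouched.
8:15 am-8:45 am lies entirely inside B → drops out.
10:30 am-12:15 pm lies entirely inside B → drops out.

6:30 am-7:30 am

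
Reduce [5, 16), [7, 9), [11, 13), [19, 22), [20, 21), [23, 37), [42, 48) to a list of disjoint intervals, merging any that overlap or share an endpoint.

[5, 16) ∪ [19, 22) ∪ [23, 37) ∪ [42, 48)

[7, 9) overlaps/touches [5, 16) → extend to [5, 16).
[11, 13) overlaps/touches [5, 16) → extend to [5, 16).
[19, 22) is disjoint → start new block.
[20, 21) overlaps/touches [19, 22) → extend to [19, 22).
[23, 37) is disjoint → start new block.
[42, 48) is disjoint → start new block.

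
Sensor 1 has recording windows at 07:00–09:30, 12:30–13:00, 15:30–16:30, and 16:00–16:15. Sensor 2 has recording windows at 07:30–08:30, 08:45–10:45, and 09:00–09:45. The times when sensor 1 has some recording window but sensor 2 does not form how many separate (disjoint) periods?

4

Merge the first list: 07:00-09:30, 12:30-13:00, 15:30-16:30.
Merge the second list: 07:30-08:30, 08:45-10:45.
A \ B = 07:00-07:30, 08:30-08:45, 12:30-13:00, 15:30-16:30.
That is 4 disjoint pieces.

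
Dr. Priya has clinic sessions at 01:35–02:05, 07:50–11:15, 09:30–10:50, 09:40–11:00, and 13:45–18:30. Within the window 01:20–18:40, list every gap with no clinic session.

The merged coverage is 01:35-02:05, 07:50-11:15, 13:45-18:30.
Uncovered inside 01:20-18:40: 01:20-01:35, 02:05-07:50, 11:15-13:45, 18:30-18:40.

01:20-01:35, 02:05-07:50, 11:15-13:45, 18:30-18:40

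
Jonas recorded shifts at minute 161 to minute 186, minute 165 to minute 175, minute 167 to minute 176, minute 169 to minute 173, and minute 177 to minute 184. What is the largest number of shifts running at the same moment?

Sweep endpoints in order; track running count of active intervals.
Peak of 4 reached at minute 169.

4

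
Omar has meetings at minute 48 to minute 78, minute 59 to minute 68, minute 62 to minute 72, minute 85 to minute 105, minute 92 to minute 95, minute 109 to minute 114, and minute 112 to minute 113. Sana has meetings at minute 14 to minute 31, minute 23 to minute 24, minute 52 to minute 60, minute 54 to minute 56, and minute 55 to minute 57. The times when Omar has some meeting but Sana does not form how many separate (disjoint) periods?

4

Merge the first list: minute 48 to minute 78, minute 85 to minute 105, minute 109 to minute 114.
Merge the second list: minute 14 to minute 31, minute 52 to minute 60.
A \ B = minute 48 to minute 52, minute 60 to minute 78, minute 85 to minute 105, minute 109 to minute 114.
That is 4 disjoint pieces.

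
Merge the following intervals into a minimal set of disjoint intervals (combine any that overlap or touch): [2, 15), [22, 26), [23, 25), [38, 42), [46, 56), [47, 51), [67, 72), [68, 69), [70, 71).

[2, 15) ∪ [22, 26) ∪ [38, 42) ∪ [46, 56) ∪ [67, 72)

[22, 26) is disjoint → start new block.
[23, 25) overlaps/touches [22, 26) → extend to [22, 26).
[38, 42) is disjoint → start new block.
[46, 56) is disjoint → start new block.
[47, 51) overlaps/touches [46, 56) → extend to [46, 56).
[67, 72) is disjoint → start new block.
[68, 69) overlaps/touches [67, 72) → extend to [67, 72).
[70, 71) overlaps/touches [67, 72) → extend to [67, 72).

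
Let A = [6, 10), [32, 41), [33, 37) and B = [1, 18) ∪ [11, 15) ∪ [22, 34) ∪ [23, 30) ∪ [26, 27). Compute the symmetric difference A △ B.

A, merged: [6, 10), [32, 41).
B, merged: [1, 18), [22, 34).
A but not B: [34, 41).
B but not A: [1, 6), [10, 18), [22, 32).
Combining gives A △ B.

[1, 6) ∪ [10, 18) ∪ [22, 32) ∪ [34, 41)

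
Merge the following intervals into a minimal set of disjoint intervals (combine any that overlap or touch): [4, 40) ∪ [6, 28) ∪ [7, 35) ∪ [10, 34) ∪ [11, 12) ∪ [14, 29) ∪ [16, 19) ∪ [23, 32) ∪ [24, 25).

[6, 28) overlaps/touches [4, 40) → extend to [4, 40).
[7, 35) overlaps/touches [4, 40) → extend to [4, 40).
[10, 34) overlaps/touches [4, 40) → extend to [4, 40).
[11, 12) overlaps/touches [4, 40) → extend to [4, 40).
[14, 29) overlaps/touches [4, 40) → extend to [4, 40).
[16, 19) overlaps/touches [4, 40) → extend to [4, 40).
[23, 32) overlaps/touches [4, 40) → extend to [4, 40).
[24, 25) overlaps/touches [4, 40) → extend to [4, 40).

[4, 40)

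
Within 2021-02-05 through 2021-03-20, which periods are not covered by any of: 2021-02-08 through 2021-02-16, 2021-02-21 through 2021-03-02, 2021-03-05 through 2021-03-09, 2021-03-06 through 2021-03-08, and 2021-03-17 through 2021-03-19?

Covered (merged): 2021-02-08 through 2021-02-16, 2021-02-21 through 2021-03-02, 2021-03-05 through 2021-03-09, 2021-03-17 through 2021-03-19.
Complement within 2021-02-05 through 2021-03-20: 2021-02-05 through 2021-02-07, 2021-02-17 through 2021-02-20, 2021-03-03 through 2021-03-04, 2021-03-10 through 2021-03-16, 2021-03-20 through 2021-03-20.

2021-02-05 through 2021-02-07, 2021-02-17 through 2021-02-20, 2021-03-03 through 2021-03-04, 2021-03-10 through 2021-03-16, 2021-03-20 through 2021-03-20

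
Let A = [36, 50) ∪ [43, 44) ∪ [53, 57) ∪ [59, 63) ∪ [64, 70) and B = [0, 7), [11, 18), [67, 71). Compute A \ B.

[36, 50) ∪ [53, 57) ∪ [59, 63) ∪ [64, 67)

A, merged: [36, 50), [53, 57), [59, 63), [64, 70).
[36, 50): no B overlap → unchanged.
[53, 57): no B overlap → unchanged.
[59, 63): no B overlap → unchanged.
[64, 70) minus B → [64, 67).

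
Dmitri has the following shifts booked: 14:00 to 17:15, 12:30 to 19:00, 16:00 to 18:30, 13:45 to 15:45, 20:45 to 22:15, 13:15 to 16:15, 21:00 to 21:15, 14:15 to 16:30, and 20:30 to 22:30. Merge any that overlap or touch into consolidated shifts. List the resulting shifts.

12:30-19:00, 20:30-22:30

Sort by start: 12:30-19:00, 13:15-16:15, 13:45-15:45, 14:00-17:15, 14:15-16:30, 16:00-18:30, 20:30-22:30, 20:45-22:15, 21:00-21:15.
13:15-16:15 overlaps/touches 12:30-19:00 → extend to 12:30-19:00.
13:45-15:45 overlaps/touches 12:30-19:00 → extend to 12:30-19:00.
14:00-17:15 overlaps/touches 12:30-19:00 → extend to 12:30-19:00.
14:15-16:30 overlaps/touches 12:30-19:00 → extend to 12:30-19:00.
16:00-18:30 overlaps/touches 12:30-19:00 → extend to 12:30-19:00.
20:30-22:30 is disjoint → start new block.
20:45-22:15 overlaps/touches 20:30-22:30 → extend to 20:30-22:30.
21:00-21:15 overlaps/touches 20:30-22:30 → extend to 20:30-22:30.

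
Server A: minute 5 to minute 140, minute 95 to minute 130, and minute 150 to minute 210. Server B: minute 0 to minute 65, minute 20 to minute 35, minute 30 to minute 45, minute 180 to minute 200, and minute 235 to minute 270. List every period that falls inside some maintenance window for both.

A, merged: minute 5 to minute 140, minute 150 to minute 210.
B, merged: minute 0 to minute 65, minute 180 to minute 200, minute 235 to minute 270.
minute 5 to minute 140 overlaps B on minute 5 to minute 65.
minute 150 to minute 210 overlaps B on minute 180 to minute 200.

minute 5 to minute 65, minute 180 to minute 200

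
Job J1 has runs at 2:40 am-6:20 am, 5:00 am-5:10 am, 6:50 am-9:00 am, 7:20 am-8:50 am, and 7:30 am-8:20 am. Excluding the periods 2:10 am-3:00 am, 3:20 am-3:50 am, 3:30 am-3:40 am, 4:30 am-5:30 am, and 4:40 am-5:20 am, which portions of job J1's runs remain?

First set merges to 2:40 am–6:20 am, 6:50 am–9:00 am.
Second set merges to 2:10 am–3:00 am, 3:20 am–3:50 am, 4:30 am–5:30 am.
2:40 am–6:20 am \ B = 3:00 am–3:20 am, 3:50 am–4:30 am, 5:30 am–6:20 am.
6:50 am–9:00 am: nothing removed.

3:00 am–3:20 am, 3:50 am–4:30 am, 5:30 am–6:20 am, 6:50 am–9:00 am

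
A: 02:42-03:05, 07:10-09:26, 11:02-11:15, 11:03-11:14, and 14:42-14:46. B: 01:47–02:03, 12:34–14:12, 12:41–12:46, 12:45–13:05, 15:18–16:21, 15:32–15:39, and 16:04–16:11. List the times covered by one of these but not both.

A, merged: 02:42–03:05, 07:10–09:26, 11:02–11:15, 14:42–14:46.
B, merged: 01:47–02:03, 12:34–14:12, 15:18–16:21.
Only in the first: 02:42–03:05, 07:10–09:26, 11:02–11:15, 14:42–14:46.
Only in the second: 01:47–02:03, 12:34–14:12, 15:18–16:21.
Together these are the periods covered by exactly one.

01:47–02:03, 02:42–03:05, 07:10–09:26, 11:02–11:15, 12:34–14:12, 14:42–14:46, 15:18–16:21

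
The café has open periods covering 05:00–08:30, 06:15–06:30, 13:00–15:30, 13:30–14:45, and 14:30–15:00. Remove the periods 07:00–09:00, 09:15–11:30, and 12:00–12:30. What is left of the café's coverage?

First set merges to 05:00–08:30, 13:00–15:30.
05:00–08:30 minus B → 05:00–07:00.
13:00–15:30: no B overlap → unchanged.

05:00–07:00, 13:00–15:30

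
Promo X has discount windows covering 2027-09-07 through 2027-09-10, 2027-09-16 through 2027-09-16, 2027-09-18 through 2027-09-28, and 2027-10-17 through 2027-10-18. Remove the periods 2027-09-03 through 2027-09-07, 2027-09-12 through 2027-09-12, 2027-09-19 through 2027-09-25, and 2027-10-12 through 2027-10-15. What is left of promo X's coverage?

2027-09-08 through 2027-09-10, 2027-09-16 through 2027-09-16, 2027-09-18 through 2027-09-18, 2027-09-26 through 2027-09-28, 2027-10-17 through 2027-10-18

2027-09-07 through 2027-09-10 minus B → 2027-09-08 through 2027-09-10.
2027-09-16 through 2027-09-16: no B overlap → unchanged.
2027-09-18 through 2027-09-28 minus B → 2027-09-18 through 2027-09-18, 2027-09-26 through 2027-09-28.
2027-10-17 through 2027-10-18: no B overlap → unchanged.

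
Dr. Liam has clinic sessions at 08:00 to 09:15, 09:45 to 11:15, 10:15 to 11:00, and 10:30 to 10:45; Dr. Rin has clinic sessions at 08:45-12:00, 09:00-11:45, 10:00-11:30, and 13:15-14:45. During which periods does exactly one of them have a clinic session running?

Merge the first list: 08:00-09:15, 09:45-11:15.
Merge the second list: 08:45-12:00, 13:15-14:45.
A \ B = 08:00-08:45.
B \ A = 09:15-09:45, 11:15-12:00, 13:15-14:45.
Union of the two gives the symmetric difference.

08:00-08:45, 09:15-09:45, 11:15-12:00, 13:15-14:45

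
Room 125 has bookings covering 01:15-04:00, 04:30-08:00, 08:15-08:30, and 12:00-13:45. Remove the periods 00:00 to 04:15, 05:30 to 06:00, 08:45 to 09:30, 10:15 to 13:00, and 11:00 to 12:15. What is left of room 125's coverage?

Merge the second list: 00:00–04:15, 05:30–06:00, 08:45–09:30, 10:15–13:00.
01:15–04:00: fully covered by B → removed.
04:30–08:00 minus B → 04:30–05:30, 06:00–08:00.
08:15–08:30: no B overlap → unchanged.
12:00–13:45 minus B → 13:00–13:45.

04:30–05:30, 06:00–08:00, 08:15–08:30, 13:00–13:45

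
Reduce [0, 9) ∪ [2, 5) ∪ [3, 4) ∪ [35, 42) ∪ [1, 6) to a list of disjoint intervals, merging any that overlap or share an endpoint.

[0, 9) ∪ [35, 42)

Sort by start: [0, 9), [1, 6), [2, 5), [3, 4), [35, 42).
[1, 6) overlaps/touches [0, 9) → extend to [0, 9).
[2, 5) overlaps/touches [0, 9) → extend to [0, 9).
[3, 4) overlaps/touches [0, 9) → extend to [0, 9).
[35, 42) is disjoint → start new block.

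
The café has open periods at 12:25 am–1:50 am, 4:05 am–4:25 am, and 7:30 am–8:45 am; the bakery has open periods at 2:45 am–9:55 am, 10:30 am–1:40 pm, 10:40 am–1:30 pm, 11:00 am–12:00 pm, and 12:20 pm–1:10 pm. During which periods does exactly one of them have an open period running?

B, merged: 2:45 am–9:55 am, 10:30 am–1:40 pm.
A but not B: 12:25 am–1:50 am.
B but not A: 2:45 am–4:05 am, 4:25 am–7:30 am, 8:45 am–9:55 am, 10:30 am–1:40 pm.
Combining gives A △ B.

12:25 am–1:50 am, 2:45 am–4:05 am, 4:25 am–7:30 am, 8:45 am–9:55 am, 10:30 am–1:40 pm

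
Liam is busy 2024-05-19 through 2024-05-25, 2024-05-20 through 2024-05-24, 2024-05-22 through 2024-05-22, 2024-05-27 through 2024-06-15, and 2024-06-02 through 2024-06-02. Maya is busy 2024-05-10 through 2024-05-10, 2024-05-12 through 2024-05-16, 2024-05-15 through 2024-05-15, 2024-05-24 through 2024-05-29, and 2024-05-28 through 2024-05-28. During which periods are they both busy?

A, merged: 2024-05-19 through 2024-05-25, 2024-05-27 through 2024-06-15.
B, merged: 2024-05-10 through 2024-05-10, 2024-05-12 through 2024-05-16, 2024-05-24 through 2024-05-29.
2024-05-19 through 2024-05-25 overlaps B on 2024-05-24 through 2024-05-25.
2024-05-27 through 2024-06-15 overlaps B on 2024-05-27 through 2024-05-29.

2024-05-24 through 2024-05-25, 2024-05-27 through 2024-05-29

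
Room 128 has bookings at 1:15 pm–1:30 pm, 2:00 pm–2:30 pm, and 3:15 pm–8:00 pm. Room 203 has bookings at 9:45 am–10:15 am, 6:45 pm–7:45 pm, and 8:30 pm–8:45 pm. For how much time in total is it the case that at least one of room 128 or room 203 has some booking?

A ∪ B = 9:45 am–10:15 am, 1:15 pm–1:30 pm, 2:00 pm–2:30 pm, 3:15 pm–8:00 pm, 8:30 pm–8:45 pm.
Total: 30 min + 15 min + 30 min + 4 h 45 min + 15 min = 6 h 15 min.

6 h 15 min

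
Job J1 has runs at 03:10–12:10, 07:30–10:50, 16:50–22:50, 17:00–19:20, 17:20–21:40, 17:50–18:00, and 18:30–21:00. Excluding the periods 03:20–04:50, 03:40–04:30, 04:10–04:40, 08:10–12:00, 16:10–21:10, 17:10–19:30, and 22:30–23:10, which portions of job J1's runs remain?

03:10-03:20, 04:50-08:10, 12:00-12:10, 21:10-22:30

Merge the first list: 03:10-12:10, 16:50-22:50.
Merge the second list: 03:20-04:50, 08:10-12:00, 16:10-21:10, 22:30-23:10.
03:10-12:10 with B removed leaves 03:10-03:20, 04:50-08:10, 12:00-12:10.
16:50-22:50 with B removed leaves 21:10-22:30.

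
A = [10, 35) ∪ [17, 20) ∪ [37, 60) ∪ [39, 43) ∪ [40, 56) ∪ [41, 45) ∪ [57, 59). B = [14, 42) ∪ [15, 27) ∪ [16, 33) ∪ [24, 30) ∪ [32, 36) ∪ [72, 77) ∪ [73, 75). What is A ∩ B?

A, merged: [10, 35), [37, 60).
B, merged: [14, 42), [72, 77).
[10, 35) overlaps B on [14, 35).
[37, 60) overlaps B on [37, 42).

[14, 35) ∪ [37, 42)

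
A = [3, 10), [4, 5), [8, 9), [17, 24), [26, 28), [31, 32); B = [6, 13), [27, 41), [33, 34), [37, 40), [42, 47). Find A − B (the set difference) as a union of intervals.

Merge the first list: [3, 10), [17, 24), [26, 28), [31, 32).
Merge the second list: [6, 13), [27, 41), [42, 47).
[3, 10) \ B = [3, 6).
[17, 24): nothing removed.
[26, 28) \ B = [26, 27).
[31, 32): entirely removed.

[3, 6) ∪ [17, 24) ∪ [26, 27)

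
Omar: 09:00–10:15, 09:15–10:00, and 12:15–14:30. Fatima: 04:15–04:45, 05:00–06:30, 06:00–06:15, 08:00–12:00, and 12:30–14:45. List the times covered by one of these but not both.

04:15–04:45, 05:00–06:30, 08:00–09:00, 10:15–12:00, 12:15–12:30, 14:30–14:45

A, merged: 09:00–10:15, 12:15–14:30.
B, merged: 04:15–04:45, 05:00–06:30, 08:00–12:00, 12:30–14:45.
A \ B = 12:15–12:30.
B \ A = 04:15–04:45, 05:00–06:30, 08:00–09:00, 10:15–12:00, 14:30–14:45.
Union of the two gives the symmetric difference.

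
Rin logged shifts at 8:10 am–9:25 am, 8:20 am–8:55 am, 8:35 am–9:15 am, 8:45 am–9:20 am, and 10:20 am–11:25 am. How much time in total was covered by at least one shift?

2 h 20 min

Merged: 8:10 am-9:25 am, 10:20 am-11:25 am.
Lengths: 1 h 15 min + 1 h 5 min = 2 h 20 min.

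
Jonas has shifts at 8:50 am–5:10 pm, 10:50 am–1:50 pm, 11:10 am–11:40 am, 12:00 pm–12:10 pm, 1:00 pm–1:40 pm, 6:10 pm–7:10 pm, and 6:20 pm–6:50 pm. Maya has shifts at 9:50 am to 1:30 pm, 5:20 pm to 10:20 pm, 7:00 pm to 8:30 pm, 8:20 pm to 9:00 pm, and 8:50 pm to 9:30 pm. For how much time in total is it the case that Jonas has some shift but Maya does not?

4 h 40 min

First set merges to 8:50 am–5:10 pm, 6:10 pm–7:10 pm.
Second set merges to 9:50 am–1:30 pm, 5:20 pm–10:20 pm.
A \ B = 8:50 am–9:50 am, 1:30 pm–5:10 pm.
Total: 1 h + 3 h 40 min = 4 h 40 min.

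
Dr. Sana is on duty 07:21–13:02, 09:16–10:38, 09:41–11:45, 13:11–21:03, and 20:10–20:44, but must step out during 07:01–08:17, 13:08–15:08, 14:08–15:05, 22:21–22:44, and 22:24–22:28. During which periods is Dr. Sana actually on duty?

Merge the first list: 07:21–13:02, 13:11–21:03.
Merge the second list: 07:01–08:17, 13:08–15:08, 22:21–22:44.
07:21–13:02 \ B = 08:17–13:02.
13:11–21:03 \ B = 15:08–21:03.

08:17–13:02, 15:08–21:03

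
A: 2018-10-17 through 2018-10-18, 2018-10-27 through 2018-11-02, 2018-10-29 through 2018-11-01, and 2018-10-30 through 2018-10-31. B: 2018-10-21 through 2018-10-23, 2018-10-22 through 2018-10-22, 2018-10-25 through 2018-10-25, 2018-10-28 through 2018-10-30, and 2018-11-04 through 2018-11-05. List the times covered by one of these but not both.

First set merges to 2018-10-17 through 2018-10-18, 2018-10-27 through 2018-11-02.
Second set merges to 2018-10-21 through 2018-10-23, 2018-10-25 through 2018-10-25, 2018-10-28 through 2018-10-30, 2018-11-04 through 2018-11-05.
A but not B: 2018-10-17 through 2018-10-18, 2018-10-27 through 2018-10-27, 2018-10-31 through 2018-11-02.
B but not A: 2018-10-21 through 2018-10-23, 2018-10-25 through 2018-10-25, 2018-11-04 through 2018-11-05.
Combining gives A △ B.

2018-10-17 through 2018-10-18, 2018-10-21 through 2018-10-23, 2018-10-25 through 2018-10-25, 2018-10-27 through 2018-10-27, 2018-10-31 through 2018-11-02, 2018-11-04 through 2018-11-05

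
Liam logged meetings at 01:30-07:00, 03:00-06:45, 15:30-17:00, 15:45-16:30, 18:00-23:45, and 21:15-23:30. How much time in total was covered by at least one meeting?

12 h 45 min

Merged: 01:30-07:00, 15:30-17:00, 18:00-23:45.
Lengths: 5 h 30 min + 1 h 30 min + 5 h 45 min = 12 h 45 min.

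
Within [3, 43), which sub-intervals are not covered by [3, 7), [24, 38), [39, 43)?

[7, 24) ∪ [38, 39)

The merged coverage is [3, 7), [24, 38), [39, 43).
Uncovered inside [3, 43): [7, 24), [38, 39).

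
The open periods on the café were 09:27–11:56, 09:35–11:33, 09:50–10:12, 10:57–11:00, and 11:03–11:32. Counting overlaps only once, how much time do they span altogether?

2 h 29 min

Merged: 09:27–11:56.
Length: 2 h 29 min.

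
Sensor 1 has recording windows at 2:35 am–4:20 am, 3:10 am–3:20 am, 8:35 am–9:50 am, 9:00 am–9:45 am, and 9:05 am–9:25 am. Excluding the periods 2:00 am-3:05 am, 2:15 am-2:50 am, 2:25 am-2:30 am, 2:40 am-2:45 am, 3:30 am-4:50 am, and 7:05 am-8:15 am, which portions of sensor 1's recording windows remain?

First set merges to 2:35 am–4:20 am, 8:35 am–9:50 am.
Second set merges to 2:00 am–3:05 am, 3:30 am–4:50 am, 7:05 am–8:15 am.
2:35 am–4:20 am minus B → 3:05 am–3:30 am.
8:35 am–9:50 am: no B overlap → unchanged.

3:05 am–3:30 am, 8:35 am–9:50 am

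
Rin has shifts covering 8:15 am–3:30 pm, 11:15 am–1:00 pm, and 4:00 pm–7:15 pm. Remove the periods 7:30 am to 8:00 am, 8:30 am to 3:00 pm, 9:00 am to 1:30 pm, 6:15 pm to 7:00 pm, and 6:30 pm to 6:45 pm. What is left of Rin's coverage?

First set merges to 8:15 am–3:30 pm, 4:00 pm–7:15 pm.
Second set merges to 7:30 am–8:00 am, 8:30 am–3:00 pm, 6:15 pm–7:00 pm.
8:15 am–3:30 pm \ B = 8:15 am–8:30 am, 3:00 pm–3:30 pm.
4:00 pm–7:15 pm \ B = 4:00 pm–6:15 pm, 7:00 pm–7:15 pm.

8:15 am–8:30 am, 3:00 pm–3:30 pm, 4:00 pm–6:15 pm, 7:00 pm–7:15 pm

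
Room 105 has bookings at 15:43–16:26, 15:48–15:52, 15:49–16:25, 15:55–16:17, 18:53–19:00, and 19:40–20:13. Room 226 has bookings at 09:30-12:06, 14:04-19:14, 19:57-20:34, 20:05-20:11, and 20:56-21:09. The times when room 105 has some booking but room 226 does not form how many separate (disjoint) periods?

Merge the first list: 15:43-16:26, 18:53-19:00, 19:40-20:13.
Merge the second list: 09:30-12:06, 14:04-19:14, 19:57-20:34, 20:56-21:09.
A \ B = 19:40-19:57.
That is 1 disjoint piece.

1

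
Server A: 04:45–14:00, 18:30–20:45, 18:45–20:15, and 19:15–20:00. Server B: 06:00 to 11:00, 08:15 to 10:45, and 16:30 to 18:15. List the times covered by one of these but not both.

First set merges to 04:45–14:00, 18:30–20:45.
Second set merges to 06:00–11:00, 16:30–18:15.
A \ B = 04:45–06:00, 11:00–14:00, 18:30–20:45.
B \ A = 16:30–18:15.
Union of the two gives the symmetric difference.

04:45–06:00, 11:00–14:00, 16:30–18:15, 18:30–20:45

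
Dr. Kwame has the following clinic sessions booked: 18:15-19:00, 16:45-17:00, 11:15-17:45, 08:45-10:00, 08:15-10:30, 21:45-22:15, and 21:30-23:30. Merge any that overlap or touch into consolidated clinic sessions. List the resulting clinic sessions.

Sort by start: 08:15–10:30, 08:45–10:00, 11:15–17:45, 16:45–17:00, 18:15–19:00, 21:30–23:30, 21:45–22:15.
08:45–10:00 overlaps/touches 08:15–10:30 → extend to 08:15–10:30.
11:15–17:45 is disjoint → start new block.
16:45–17:00 overlaps/touches 11:15–17:45 → extend to 11:15–17:45.
18:15–19:00 is disjoint → start new block.
21:30–23:30 is disjoint → start new block.
21:45–22:15 overlaps/touches 21:30–23:30 → extend to 21:30–23:30.

08:15–10:30, 11:15–17:45, 18:15–19:00, 21:30–23:30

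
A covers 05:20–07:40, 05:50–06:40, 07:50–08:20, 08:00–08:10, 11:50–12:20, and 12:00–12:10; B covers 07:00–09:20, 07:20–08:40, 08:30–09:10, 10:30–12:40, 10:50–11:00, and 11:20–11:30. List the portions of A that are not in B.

05:20-07:00

First set merges to 05:20-07:40, 07:50-08:20, 11:50-12:20.
Second set merges to 07:00-09:20, 10:30-12:40.
05:20-07:40 with B removed leaves 05:20-07:00.
07:50-08:20 lies entirely inside B → drops out.
11:50-12:20 lies entirely inside B → drops out.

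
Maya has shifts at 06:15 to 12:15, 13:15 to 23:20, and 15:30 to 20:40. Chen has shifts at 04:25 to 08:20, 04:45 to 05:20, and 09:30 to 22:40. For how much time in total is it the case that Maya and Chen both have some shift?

14 h 15 min

Merge the first list: 06:15-12:15, 13:15-23:20.
Merge the second list: 04:25-08:20, 09:30-22:40.
A ∩ B = 06:15-08:20, 09:30-12:15, 13:15-22:40.
Total: 2 h 5 min + 2 h 45 min + 9 h 25 min = 14 h 15 min.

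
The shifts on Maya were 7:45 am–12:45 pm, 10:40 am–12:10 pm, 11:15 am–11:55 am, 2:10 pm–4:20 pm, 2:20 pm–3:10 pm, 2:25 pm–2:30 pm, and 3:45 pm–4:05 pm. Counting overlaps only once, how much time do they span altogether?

Merged: 7:45 am–12:45 pm, 2:10 pm–4:20 pm.
Lengths: 5 h + 2 h 10 min = 7 h 10 min.

7 h 10 min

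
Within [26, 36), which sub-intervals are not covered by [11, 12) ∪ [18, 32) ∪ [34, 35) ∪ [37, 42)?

Covered (merged): [11, 12), [18, 32), [34, 35), [37, 42).
Uncovered inside [26, 36): [32, 34), [35, 36).

[32, 34) ∪ [35, 36)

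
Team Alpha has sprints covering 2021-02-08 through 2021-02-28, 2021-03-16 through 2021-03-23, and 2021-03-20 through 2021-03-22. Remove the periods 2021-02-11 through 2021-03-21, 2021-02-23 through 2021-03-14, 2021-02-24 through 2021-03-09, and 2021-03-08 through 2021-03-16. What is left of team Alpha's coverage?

Merge the first list: 2021-02-08 through 2021-02-28, 2021-03-16 through 2021-03-23.
Merge the second list: 2021-02-11 through 2021-03-21.
2021-02-08 through 2021-02-28 with B removed leaves 2021-02-08 through 2021-02-10.
2021-03-16 through 2021-03-23 with B removed leaves 2021-03-22 through 2021-03-23.

2021-02-08 through 2021-02-10, 2021-03-22 through 2021-03-23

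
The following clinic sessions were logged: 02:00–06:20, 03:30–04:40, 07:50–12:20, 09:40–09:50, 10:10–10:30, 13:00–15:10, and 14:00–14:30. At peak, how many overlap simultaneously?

Walk the sorted start/end points keeping a running depth.
The depth first hits 2 at 03:30.

2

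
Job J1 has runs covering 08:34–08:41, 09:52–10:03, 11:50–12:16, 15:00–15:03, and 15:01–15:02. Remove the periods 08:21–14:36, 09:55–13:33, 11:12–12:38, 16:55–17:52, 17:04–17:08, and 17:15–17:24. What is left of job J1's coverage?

15:00-15:03

A, merged: 08:34-08:41, 09:52-10:03, 11:50-12:16, 15:00-15:03.
B, merged: 08:21-14:36, 16:55-17:52.
08:34-08:41: fully covered by B → removed.
09:52-10:03: fully covered by B → removed.
11:50-12:16: fully covered by B → removed.
15:00-15:03: no B overlap → unchanged.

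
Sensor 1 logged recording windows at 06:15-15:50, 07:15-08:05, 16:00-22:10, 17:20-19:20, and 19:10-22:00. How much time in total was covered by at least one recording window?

15 h 45 min

Merged: 06:15-15:50, 16:00-22:10.
Lengths: 9 h 35 min + 6 h 10 min = 15 h 45 min.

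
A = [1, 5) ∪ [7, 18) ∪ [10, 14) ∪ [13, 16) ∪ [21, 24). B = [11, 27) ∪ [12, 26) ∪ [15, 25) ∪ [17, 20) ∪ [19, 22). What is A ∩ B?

[11, 18) ∪ [21, 24)

Merge the first list: [1, 5), [7, 18), [21, 24).
Merge the second list: [11, 27).
[1, 5) meets no B interval.
[7, 18) ∩ B → [11, 18).
[21, 24) ∩ B → [21, 24).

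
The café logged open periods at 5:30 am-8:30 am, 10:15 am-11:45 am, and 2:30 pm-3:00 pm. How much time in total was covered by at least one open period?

5 h

Merged: 5:30 am–8:30 am, 10:15 am–11:45 am, 2:30 pm–3:00 pm.
Lengths: 3 h + 1 h 30 min + 30 min = 5 h.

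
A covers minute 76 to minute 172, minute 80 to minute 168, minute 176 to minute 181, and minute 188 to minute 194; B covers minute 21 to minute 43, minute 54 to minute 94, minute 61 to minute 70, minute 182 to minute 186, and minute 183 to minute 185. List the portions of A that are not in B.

A, merged: minute 76 to minute 172, minute 176 to minute 181, minute 188 to minute 194.
B, merged: minute 21 to minute 43, minute 54 to minute 94, minute 182 to minute 186.
minute 76 to minute 172 \ B = minute 94 to minute 172.
minute 176 to minute 181: nothing removed.
minute 188 to minute 194: nothing removed.

minute 94 to minute 172, minute 176 to minute 181, minute 188 to minute 194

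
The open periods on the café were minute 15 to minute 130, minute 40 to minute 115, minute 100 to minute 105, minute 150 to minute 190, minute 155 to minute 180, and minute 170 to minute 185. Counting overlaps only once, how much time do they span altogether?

Merged: minute 15 to minute 130, minute 150 to minute 190.
Lengths: 115 minutes + 40 minutes = 155 minutes.

155 minutes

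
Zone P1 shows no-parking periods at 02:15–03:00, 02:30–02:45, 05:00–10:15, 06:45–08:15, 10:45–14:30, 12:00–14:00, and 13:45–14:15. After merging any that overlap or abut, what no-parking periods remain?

02:30-02:45 overlaps/touches 02:15-03:00 → extend to 02:15-03:00.
05:00-10:15 is disjoint → start new block.
06:45-08:15 overlaps/touches 05:00-10:15 → extend to 05:00-10:15.
10:45-14:30 is disjoint → start new block.
12:00-14:00 overlaps/touches 10:45-14:30 → extend to 10:45-14:30.
13:45-14:15 overlaps/touches 10:45-14:30 → extend to 10:45-14:30.

02:15-03:00, 05:00-10:15, 10:45-14:30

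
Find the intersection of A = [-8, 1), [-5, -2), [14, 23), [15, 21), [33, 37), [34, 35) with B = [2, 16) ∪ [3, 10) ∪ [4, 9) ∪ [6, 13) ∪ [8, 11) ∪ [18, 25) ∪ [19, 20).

A, merged: [-8, 1), [14, 23), [33, 37).
B, merged: [2, 16), [18, 25).
[-8, 1) falls entirely outside B.
[14, 23) overlaps B on [14, 16), [18, 23).
[33, 37) falls entirely outside B.

[14, 16) ∪ [18, 23)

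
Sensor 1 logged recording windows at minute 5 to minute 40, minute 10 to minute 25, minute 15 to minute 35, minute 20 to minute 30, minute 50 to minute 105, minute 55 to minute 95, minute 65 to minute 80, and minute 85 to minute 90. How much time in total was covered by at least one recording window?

90 minutes

Merged: minute 5 to minute 40, minute 50 to minute 105.
Lengths: 35 minutes + 55 minutes = 90 minutes.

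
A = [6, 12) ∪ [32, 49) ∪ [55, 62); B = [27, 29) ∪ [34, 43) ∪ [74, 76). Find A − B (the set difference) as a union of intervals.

[6, 12): no B overlap → unchanged.
[32, 49) minus B → [32, 34), [43, 49).
[55, 62): no B overlap → unchanged.

[6, 12) ∪ [32, 34) ∪ [43, 49) ∪ [55, 62)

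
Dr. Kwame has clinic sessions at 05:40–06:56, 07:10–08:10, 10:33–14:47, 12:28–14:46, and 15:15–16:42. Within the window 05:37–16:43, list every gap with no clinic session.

05:37–05:40, 06:56–07:10, 08:10–10:33, 14:47–15:15, 16:42–16:43

The merged coverage is 05:40–06:56, 07:10–08:10, 10:33–14:47, 15:15–16:42.
Gaps within 05:37–16:43: 05:37–05:40, 06:56–07:10, 08:10–10:33, 14:47–15:15, 16:42–16:43.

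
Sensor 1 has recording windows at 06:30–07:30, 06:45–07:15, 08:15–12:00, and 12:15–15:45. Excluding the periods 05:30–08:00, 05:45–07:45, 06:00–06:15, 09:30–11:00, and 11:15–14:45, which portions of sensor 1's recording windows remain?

08:15-09:30, 11:00-11:15, 14:45-15:45

First set merges to 06:30-07:30, 08:15-12:00, 12:15-15:45.
Second set merges to 05:30-08:00, 09:30-11:00, 11:15-14:45.
06:30-07:30: fully covered by B → removed.
08:15-12:00 minus B → 08:15-09:30, 11:00-11:15.
12:15-15:45 minus B → 14:45-15:45.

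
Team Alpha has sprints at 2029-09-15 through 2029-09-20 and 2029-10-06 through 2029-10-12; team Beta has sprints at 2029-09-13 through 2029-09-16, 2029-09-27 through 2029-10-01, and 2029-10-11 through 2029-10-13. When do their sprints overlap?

2029-09-15 through 2029-09-16, 2029-10-11 through 2029-10-12

2029-09-15 through 2029-09-20 ∩ B → 2029-09-15 through 2029-09-16.
2029-10-06 through 2029-10-12 ∩ B → 2029-10-11 through 2029-10-12.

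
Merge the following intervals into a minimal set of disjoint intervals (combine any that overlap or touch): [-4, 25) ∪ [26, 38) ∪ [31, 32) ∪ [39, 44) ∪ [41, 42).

[-4, 25) ∪ [26, 38) ∪ [39, 44)

[26, 38) is disjoint → start new block.
[31, 32) overlaps/touches [26, 38) → extend to [26, 38).
[39, 44) is disjoint → start new block.
[41, 42) overlaps/touches [39, 44) → extend to [39, 44).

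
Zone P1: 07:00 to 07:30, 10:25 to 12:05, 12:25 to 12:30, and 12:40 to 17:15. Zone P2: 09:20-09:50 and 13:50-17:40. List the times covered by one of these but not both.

07:00-07:30, 09:20-09:50, 10:25-12:05, 12:25-12:30, 12:40-13:50, 17:15-17:40

A \ B = 07:00-07:30, 10:25-12:05, 12:25-12:30, 12:40-13:50.
B \ A = 09:20-09:50, 17:15-17:40.
Union of the two gives the symmetric difference.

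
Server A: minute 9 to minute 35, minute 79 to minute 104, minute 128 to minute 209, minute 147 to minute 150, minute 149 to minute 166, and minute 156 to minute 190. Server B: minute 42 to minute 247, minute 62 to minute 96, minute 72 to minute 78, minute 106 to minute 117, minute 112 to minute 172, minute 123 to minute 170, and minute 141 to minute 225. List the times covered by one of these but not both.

minute 9 to minute 35, minute 42 to minute 79, minute 104 to minute 128, minute 209 to minute 247

A, merged: minute 9 to minute 35, minute 79 to minute 104, minute 128 to minute 209.
B, merged: minute 42 to minute 247.
A but not B: minute 9 to minute 35.
B but not A: minute 42 to minute 79, minute 104 to minute 128, minute 209 to minute 247.
Combining gives A △ B.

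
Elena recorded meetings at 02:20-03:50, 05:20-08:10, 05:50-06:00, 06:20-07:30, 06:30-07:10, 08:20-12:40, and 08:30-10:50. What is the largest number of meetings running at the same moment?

Walk the sorted start/end points keeping a running depth.
The depth first hits 3 at 06:30.

3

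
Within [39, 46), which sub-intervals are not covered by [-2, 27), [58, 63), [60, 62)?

After merging, the occupied span is [-2, 27), [58, 63).
Gaps within [39, 46): [39, 46).

[39, 46)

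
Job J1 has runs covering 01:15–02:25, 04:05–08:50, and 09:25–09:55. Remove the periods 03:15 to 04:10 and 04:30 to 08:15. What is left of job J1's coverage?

01:15–02:25, 04:10–04:30, 08:15–08:50, 09:25–09:55

01:15–02:25: no B overlap → unchanged.
04:05–08:50 minus B → 04:10–04:30, 08:15–08:50.
09:25–09:55: no B overlap → unchanged.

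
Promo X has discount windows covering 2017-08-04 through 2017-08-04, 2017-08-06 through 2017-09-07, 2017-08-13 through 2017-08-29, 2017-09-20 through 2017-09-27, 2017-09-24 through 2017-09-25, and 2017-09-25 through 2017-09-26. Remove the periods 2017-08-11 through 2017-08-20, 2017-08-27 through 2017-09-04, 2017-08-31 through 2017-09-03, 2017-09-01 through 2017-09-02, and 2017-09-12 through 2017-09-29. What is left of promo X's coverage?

First set merges to 2017-08-04 through 2017-08-04, 2017-08-06 through 2017-09-07, 2017-09-20 through 2017-09-27.
Second set merges to 2017-08-11 through 2017-08-20, 2017-08-27 through 2017-09-04, 2017-09-12 through 2017-09-29.
2017-08-04 through 2017-08-04: nothing removed.
2017-08-06 through 2017-09-07 \ B = 2017-08-06 through 2017-08-10, 2017-08-21 through 2017-08-26, 2017-09-05 through 2017-09-07.
2017-09-20 through 2017-09-27: entirely removed.

2017-08-04 through 2017-08-04, 2017-08-06 through 2017-08-10, 2017-08-21 through 2017-08-26, 2017-09-05 through 2017-09-07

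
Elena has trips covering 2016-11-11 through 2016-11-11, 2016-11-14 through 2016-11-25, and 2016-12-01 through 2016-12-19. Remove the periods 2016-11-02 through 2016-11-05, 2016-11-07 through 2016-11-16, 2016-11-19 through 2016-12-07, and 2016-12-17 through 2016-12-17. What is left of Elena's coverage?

2016-11-11 through 2016-11-11 lies entirely inside B → drops out.
2016-11-14 through 2016-11-25 with B removed leaves 2016-11-17 through 2016-11-18.
2016-12-01 through 2016-12-19 with B removed leaves 2016-12-08 through 2016-12-16, 2016-12-18 through 2016-12-19.

2016-11-17 through 2016-11-18, 2016-12-08 through 2016-12-16, 2016-12-18 through 2016-12-19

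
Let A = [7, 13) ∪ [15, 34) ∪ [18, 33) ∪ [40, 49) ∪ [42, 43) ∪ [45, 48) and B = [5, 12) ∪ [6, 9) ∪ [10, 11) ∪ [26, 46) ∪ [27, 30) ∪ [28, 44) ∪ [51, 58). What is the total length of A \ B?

First set merges to [7, 13), [15, 34), [40, 49).
Second set merges to [5, 12), [26, 46), [51, 58).
A \ B = [12, 13), [15, 26), [46, 49).
Total: 1 + 11 + 3 = 15.

15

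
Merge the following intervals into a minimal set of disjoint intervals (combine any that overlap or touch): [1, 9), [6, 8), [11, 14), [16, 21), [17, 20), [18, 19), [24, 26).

[6, 8) overlaps/touches [1, 9) → extend to [1, 9).
[11, 14) is disjoint → start new block.
[16, 21) is disjoint → start new block.
[17, 20) overlaps/touches [16, 21) → extend to [16, 21).
[18, 19) overlaps/touches [16, 21) → extend to [16, 21).
[24, 26) is disjoint → start new block.

[1, 9) ∪ [11, 14) ∪ [16, 21) ∪ [24, 26)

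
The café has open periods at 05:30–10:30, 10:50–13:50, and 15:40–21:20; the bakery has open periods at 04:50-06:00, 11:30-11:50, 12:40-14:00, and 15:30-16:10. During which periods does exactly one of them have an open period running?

04:50–05:30, 06:00–10:30, 10:50–11:30, 11:50–12:40, 13:50–14:00, 15:30–15:40, 16:10–21:20

A but not B: 06:00–10:30, 10:50–11:30, 11:50–12:40, 16:10–21:20.
B but not A: 04:50–05:30, 13:50–14:00, 15:30–15:40.
Combining gives A △ B.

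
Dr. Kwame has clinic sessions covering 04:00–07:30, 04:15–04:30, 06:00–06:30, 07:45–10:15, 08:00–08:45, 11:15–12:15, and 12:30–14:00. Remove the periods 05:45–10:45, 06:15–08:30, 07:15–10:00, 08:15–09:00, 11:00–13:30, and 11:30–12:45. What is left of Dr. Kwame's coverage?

04:00–05:45, 13:30–14:00

First set merges to 04:00–07:30, 07:45–10:15, 11:15–12:15, 12:30–14:00.
Second set merges to 05:45–10:45, 11:00–13:30.
04:00–07:30 \ B = 04:00–05:45.
07:45–10:15: entirely removed.
11:15–12:15: entirely removed.
12:30–14:00 \ B = 13:30–14:00.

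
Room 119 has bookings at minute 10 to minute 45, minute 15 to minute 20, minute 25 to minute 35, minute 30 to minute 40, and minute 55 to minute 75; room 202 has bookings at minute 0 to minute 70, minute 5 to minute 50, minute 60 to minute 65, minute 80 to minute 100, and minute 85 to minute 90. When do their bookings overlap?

First set merges to minute 10 to minute 45, minute 55 to minute 75.
Second set merges to minute 0 to minute 70, minute 80 to minute 100.
minute 10 to minute 45 ∩ B → minute 10 to minute 45.
minute 55 to minute 75 ∩ B → minute 55 to minute 70.

minute 10 to minute 45, minute 55 to minute 70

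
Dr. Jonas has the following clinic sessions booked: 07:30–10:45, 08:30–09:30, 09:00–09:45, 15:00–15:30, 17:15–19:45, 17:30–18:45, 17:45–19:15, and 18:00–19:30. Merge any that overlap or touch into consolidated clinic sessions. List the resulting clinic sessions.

08:30–09:30 overlaps/touches 07:30–10:45 → extend to 07:30–10:45.
09:00–09:45 overlaps/touches 07:30–10:45 → extend to 07:30–10:45.
15:00–15:30 is disjoint → start new block.
17:15–19:45 is disjoint → start new block.
17:30–18:45 overlaps/touches 17:15–19:45 → extend to 17:15–19:45.
17:45–19:15 overlaps/touches 17:15–19:45 → extend to 17:15–19:45.
18:00–19:30 overlaps/touches 17:15–19:45 → extend to 17:15–19:45.

07:30–10:45, 15:00–15:30, 17:15–19:45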